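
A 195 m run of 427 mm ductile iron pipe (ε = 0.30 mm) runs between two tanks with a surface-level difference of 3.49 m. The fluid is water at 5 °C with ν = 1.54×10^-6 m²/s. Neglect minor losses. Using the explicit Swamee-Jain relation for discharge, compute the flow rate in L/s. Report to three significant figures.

Swamee-Jain (Type II): Q = -0.965·√(gD⁵h_f/L)·ln[ε/(3.7D) + √(3.17ν²L/(gD³h_f))]
√(gD⁵h_f/L) = √(9.81·0.427⁵·3.49/195) = 0.04992
ε/(3.7D) = 1.90×10^-4; √(3.17ν²L/(gD³h_f)) = 2.35×10^-5
Q = -0.965·0.04992·ln(2.133×10^-4) = 0.4072 m³/s
Check: V = 2.84 m/s, Re = 7.88×10^5, f = 0.01865, h_f = 3.51 m ≈ 3.49 m ✓

Q ≈ 407 L/s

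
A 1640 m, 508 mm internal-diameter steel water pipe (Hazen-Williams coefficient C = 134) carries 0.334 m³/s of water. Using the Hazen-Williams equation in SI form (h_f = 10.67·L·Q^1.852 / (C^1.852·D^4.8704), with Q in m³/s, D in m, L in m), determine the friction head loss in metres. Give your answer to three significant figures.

h_f ≈ 7.15 m

h_f = 10.67·1640·0.334^1.852 / (134^1.852·0.508^4.8704) = 7.147 m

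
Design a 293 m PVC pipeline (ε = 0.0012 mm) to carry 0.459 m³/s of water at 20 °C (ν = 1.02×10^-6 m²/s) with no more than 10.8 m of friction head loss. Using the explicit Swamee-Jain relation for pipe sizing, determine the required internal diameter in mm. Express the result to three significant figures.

D ≈ 351 mm

Swamee-Jain (Type III): D = 0.66·[ε^1.25·(LQ²/(gh_f))^4.75 + ν·Q^9.4·(L/(gh_f))^5.2]^0.04
LQ²/(gh_f) = 0.5826; L/(gh_f) = 2.766
Term 1 = ε^1.25·(…)^4.75 = 3.05×10^-9; Term 2 = ν·Q^9.4·(…)^5.2 = 1.34×10^-7
D = 0.66·(3.05×10^-9 + 1.34×10^-7)^0.04 = 0.3508 m = 351 mm
Check: V = 4.75 m/s, Re = 1.63×10^6, f = 0.01082, h_f = 10.4 m ≈ 10.8 m ✓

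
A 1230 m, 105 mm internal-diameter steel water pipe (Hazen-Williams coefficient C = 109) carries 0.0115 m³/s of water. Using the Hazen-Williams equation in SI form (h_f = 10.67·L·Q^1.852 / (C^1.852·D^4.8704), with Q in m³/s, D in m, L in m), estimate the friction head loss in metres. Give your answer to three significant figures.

h_f ≈ 33.1 m

h_f = 10.67·1230·0.0115^1.852 / (109^1.852·0.105^4.8704) = 33.14 m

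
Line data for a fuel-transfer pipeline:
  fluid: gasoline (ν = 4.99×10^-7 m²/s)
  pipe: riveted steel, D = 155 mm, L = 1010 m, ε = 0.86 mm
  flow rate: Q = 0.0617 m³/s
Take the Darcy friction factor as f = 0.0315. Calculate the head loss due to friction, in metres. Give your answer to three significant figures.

V = 4Q/(πD²) = 4·0.0617/(π·0.155²) = 3.270 m/s
h_f = f(L/D)V²/(2g) = 0.03150·(1010/0.155)·3.270²/(2·9.81) = 111.9 m

h_f ≈ 112 m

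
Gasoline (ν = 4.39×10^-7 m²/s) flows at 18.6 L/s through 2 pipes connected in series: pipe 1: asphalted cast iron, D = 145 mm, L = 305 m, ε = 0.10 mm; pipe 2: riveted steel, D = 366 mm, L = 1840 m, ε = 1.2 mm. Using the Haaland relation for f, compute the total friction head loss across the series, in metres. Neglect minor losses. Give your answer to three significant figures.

H ≈ 2.79 m

Pipe 1: V = 1.126 m/s, Re = 3.72×10^5, ε/D = 6.90×10^-4, f = 0.01890, h_1 = f(L/D)V²/2g = 2.571 m
Pipe 2: V = 0.1768 m/s, Re = 1.47×10^5, ε/D = 0.00328, f = 0.02765, h_2 = f(L/D)V²/2g = 0.2214 m
Series → Q common, losses add: H = Σh = 2.792 m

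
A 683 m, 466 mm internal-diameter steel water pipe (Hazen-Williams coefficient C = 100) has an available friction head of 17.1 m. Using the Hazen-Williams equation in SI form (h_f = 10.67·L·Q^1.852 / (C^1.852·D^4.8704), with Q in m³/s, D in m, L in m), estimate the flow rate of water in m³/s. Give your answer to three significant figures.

Q ≈ 0.511 m³/s

Rearranging: Q = [h_f·C^1.852·D^4.8704 / (10.67·L)]^(1/1.852)
Q = [17.1·100^1.852·0.466^4.8704 / (10.67·683)]^0.540 = 0.5106 m³/s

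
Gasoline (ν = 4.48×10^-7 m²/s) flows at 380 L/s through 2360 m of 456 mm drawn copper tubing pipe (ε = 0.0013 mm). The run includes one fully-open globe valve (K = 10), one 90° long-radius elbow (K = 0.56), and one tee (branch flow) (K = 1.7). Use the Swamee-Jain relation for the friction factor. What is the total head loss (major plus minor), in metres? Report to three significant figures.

V = 4Q/(πD²) = 2.327 m/s; V²/2g = 0.2759 m
Re = 2.37×10^6, ε/D = 2.85×10^-6 → f = 0.01021 (Swamee-Jain)
Major: h_f = f(L/D)·V²/2g = 0.01021·5175·0.2759 = 14.59 m
Minor: ΣK = 12.3; h_m = ΣK·V²/2g = 3.383 m
Total H_L = 14.59 + 3.383 = 17.97 m

H_L ≈ 18.0 m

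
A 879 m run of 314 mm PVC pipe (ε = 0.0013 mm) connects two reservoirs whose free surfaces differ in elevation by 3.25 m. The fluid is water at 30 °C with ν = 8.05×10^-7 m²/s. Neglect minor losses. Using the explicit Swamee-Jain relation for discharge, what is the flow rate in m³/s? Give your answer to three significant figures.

Swamee-Jain (Type II): Q = -0.965·√(gD⁵h_f/L)·ln[ε/(3.7D) + √(3.17ν²L/(gD³h_f))]
√(gD⁵h_f/L) = √(9.81·0.314⁵·3.25/879) = 0.01052
ε/(3.7D) = 1.12×10^-6; √(3.17ν²L/(gD³h_f)) = 4.28×10^-5
Q = -0.965·0.01052·ln(4.389×10^-5) = 0.1019 m³/s
Check: V = 1.32 m/s, Re = 5.13×10^5, f = 0.01310, h_f = 3.23 m ≈ 3.25 m ✓

Q ≈ 0.102 m³/s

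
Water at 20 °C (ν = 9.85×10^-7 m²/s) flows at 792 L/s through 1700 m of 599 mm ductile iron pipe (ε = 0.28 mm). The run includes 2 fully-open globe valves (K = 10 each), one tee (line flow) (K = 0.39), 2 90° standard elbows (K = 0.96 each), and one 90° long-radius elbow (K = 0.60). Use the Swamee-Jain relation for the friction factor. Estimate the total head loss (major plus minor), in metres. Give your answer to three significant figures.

V = 4Q/(πD²) = 2.810 m/s; V²/2g = 0.4026 m
Re = 1.71×10^6, ε/D = 4.67×10^-4 → f = 0.01684 (Swamee-Jain)
Major: h_f = f(L/D)·V²/2g = 0.01684·2838·0.4026 = 19.25 m
Minor: ΣK = 22.9; h_m = ΣK·V²/2g = 9.223 m
Total H_L = 19.25 + 9.223 = 28.47 m

H_L ≈ 28.5 m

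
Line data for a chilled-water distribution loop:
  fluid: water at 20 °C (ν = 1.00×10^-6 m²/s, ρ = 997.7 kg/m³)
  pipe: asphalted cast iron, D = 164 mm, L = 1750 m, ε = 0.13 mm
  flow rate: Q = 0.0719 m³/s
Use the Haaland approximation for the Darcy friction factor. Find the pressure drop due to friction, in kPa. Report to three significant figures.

V = 4Q/(πD²) = 4·0.0719/(π·0.164²) = 3.404 m/s
Re = VD/ν = 3.404·0.164/1.00×10^-6 = 5.58×10^5 → turbulent
ε/D = 0.13/164 = 7.93×10^-4
Haaland: f = 0.01916
h_f = f(L/D)V²/(2g) = 0.01916·(1750/0.164)·3.404²/(2·9.81) = 120.7 m
Δp = ρg·h_f = 997.7·9.81·120.7 = 1182 kPa

Δp ≈ 1180 kPa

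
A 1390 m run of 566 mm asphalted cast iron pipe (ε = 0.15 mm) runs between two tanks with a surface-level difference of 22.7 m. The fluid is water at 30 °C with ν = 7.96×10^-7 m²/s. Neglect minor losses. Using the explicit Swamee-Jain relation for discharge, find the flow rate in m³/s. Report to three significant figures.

Q ≈ 0.878 m³/s

Swamee-Jain (Type II): Q = -0.965·√(gD⁵h_f/L)·ln[ε/(3.7D) + √(3.17ν²L/(gD³h_f))]
√(gD⁵h_f/L) = √(9.81·0.566⁵·22.7/1390) = 0.09647
ε/(3.7D) = 7.16×10^-5; √(3.17ν²L/(gD³h_f)) = 8.32×10^-6
Q = -0.965·0.09647·ln(7.994×10^-5) = 0.8782 m³/s
Check: V = 3.49 m/s, Re = 2.48×10^6, f = 0.01496, h_f = 22.8 m ≈ 22.7 m ✓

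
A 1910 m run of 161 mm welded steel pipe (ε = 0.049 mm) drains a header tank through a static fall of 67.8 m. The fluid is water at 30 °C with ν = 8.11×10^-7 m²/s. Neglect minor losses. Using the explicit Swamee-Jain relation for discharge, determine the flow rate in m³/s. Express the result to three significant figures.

Swamee-Jain (Type II): Q = -0.965·√(gD⁵h_f/L)·ln[ε/(3.7D) + √(3.17ν²L/(gD³h_f))]
√(gD⁵h_f/L) = √(9.81·0.161⁵·67.8/1910) = 0.006138
ε/(3.7D) = 8.23×10^-5; √(3.17ν²L/(gD³h_f)) = 3.79×10^-5
Q = -0.965·0.006138·ln(1.201×10^-4) = 0.05346 m³/s
Check: V = 2.63 m/s, Re = 5.21×10^5, f = 0.01636, h_f = 68.2 m ≈ 67.8 m ✓

Q ≈ 0.0535 m³/s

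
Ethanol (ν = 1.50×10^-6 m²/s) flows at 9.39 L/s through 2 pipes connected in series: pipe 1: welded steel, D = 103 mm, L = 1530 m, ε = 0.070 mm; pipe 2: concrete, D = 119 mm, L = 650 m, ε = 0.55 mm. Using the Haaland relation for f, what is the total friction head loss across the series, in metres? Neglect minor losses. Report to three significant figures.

H ≈ 26.8 m

Pipe 1: V = 1.127 m/s, Re = 7.74×10^4, ε/D = 6.80×10^-4, f = 0.02143, h_1 = f(L/D)V²/2g = 20.61 m
Pipe 2: V = 0.8443 m/s, Re = 6.70×10^4, ε/D = 0.00462, f = 0.03103, h_2 = f(L/D)V²/2g = 6.158 m
Series → Q common, losses add: H = Σh = 26.77 m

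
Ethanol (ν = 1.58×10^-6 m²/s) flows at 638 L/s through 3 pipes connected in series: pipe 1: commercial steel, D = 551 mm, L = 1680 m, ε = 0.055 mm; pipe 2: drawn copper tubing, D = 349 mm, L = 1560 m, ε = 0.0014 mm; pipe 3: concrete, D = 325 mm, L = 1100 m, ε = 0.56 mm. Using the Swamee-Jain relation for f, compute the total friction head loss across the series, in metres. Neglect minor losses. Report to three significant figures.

Pipe 1: V = 2.676 m/s, Re = 9.33×10^5, ε/D = 9.98×10^-5, f = 0.01358, h_1 = f(L/D)V²/2g = 15.11 m
Pipe 2: V = 6.669 m/s, Re = 1.47×10^6, ε/D = 4.01×10^-6, f = 0.01101, h_2 = f(L/D)V²/2g = 111.6 m
Pipe 3: V = 7.691 m/s, Re = 1.58×10^6, ε/D = 0.00172, f = 0.02271, h_3 = f(L/D)V²/2g = 231.7 m
Series → Q common, losses add: H = Σh = 358.4 m

H ≈ 358 m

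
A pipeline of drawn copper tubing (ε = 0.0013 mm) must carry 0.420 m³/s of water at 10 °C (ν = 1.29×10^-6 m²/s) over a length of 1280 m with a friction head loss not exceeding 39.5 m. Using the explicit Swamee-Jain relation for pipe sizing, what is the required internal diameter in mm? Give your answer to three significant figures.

D ≈ 355 mm

Swamee-Jain (Type III): D = 0.66·[ε^1.25·(LQ²/(gh_f))^4.75 + ν·Q^9.4·(L/(gh_f))^5.2]^0.04
LQ²/(gh_f) = 0.5827; L/(gh_f) = 3.303
Term 1 = ε^1.25·(…)^4.75 = 3.38×10^-9; Term 2 = ν·Q^9.4·(…)^5.2 = 1.85×10^-7
D = 0.66·(3.38×10^-9 + 1.85×10^-7)^0.04 = 0.3553 m = 355 mm
Check: V = 4.24 m/s, Re = 1.17×10^6, f = 0.01141, h_f = 37.6 m ≈ 39.5 m ✓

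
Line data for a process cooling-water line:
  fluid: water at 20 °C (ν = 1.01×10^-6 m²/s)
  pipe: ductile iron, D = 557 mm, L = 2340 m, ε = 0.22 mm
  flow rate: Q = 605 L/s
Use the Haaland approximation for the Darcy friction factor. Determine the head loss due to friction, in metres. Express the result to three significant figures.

V = 4Q/(πD²) = 4·0.605/(π·0.557²) = 2.483 m/s
Re = VD/ν = 2.483·0.557/1.01×10^-6 = 1.37×10^6 → turbulent
ε/D = 0.22/557 = 3.95×10^-4
Haaland: f = 0.01627
h_f = f(L/D)V²/(2g) = 0.01627·(2340/0.557)·2.483²/(2·9.81) = 21.47 m

h_f ≈ 21.5 m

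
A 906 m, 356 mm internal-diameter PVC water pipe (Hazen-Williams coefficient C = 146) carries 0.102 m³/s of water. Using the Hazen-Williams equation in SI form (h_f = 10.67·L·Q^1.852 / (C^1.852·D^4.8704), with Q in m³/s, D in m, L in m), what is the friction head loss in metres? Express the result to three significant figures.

h_f ≈ 2.12 m

h_f = 10.67·906·0.102^1.852 / (146^1.852·0.356^4.8704) = 2.116 m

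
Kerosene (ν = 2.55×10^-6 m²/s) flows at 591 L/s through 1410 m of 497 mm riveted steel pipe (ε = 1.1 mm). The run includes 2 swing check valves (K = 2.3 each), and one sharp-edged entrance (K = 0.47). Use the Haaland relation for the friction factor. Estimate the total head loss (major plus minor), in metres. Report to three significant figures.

H_L ≈ 35.1 m

V = 4Q/(πD²) = 3.046 m/s; V²/2g = 0.4730 m
Re = 5.94×10^5, ε/D = 0.00221 → f = 0.02437 (Haaland)
Major: h_f = f(L/D)·V²/2g = 0.02437·2837·0.4730 = 32.70 m
Minor: ΣK = 5.07; h_m = ΣK·V²/2g = 2.398 m
Total H_L = 32.70 + 2.398 = 35.10 m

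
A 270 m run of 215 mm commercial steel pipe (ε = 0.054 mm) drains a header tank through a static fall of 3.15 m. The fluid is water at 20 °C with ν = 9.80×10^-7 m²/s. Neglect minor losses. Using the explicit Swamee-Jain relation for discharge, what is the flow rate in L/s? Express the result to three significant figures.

Swamee-Jain (Type II): Q = -0.965·√(gD⁵h_f/L)·ln[ε/(3.7D) + √(3.17ν²L/(gD³h_f))]
√(gD⁵h_f/L) = √(9.81·0.215⁵·3.15/270) = 0.007251
ε/(3.7D) = 6.79×10^-5; √(3.17ν²L/(gD³h_f)) = 5.17×10^-5
Q = -0.965·0.007251·ln(1.196×10^-4) = 0.06319 m³/s
Check: V = 1.74 m/s, Re = 3.82×10^5, f = 0.01633, h_f = 3.17 m ≈ 3.15 m ✓

Q ≈ 63.2 L/s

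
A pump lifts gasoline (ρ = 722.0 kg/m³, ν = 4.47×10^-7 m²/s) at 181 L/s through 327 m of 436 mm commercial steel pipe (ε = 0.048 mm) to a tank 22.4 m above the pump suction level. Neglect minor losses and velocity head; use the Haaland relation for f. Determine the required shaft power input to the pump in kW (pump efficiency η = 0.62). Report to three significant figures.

P_shaft ≈ 47.9 kW

V = 4Q/(πD²) = 1.212 m/s; Re = 1.18×10^6; ε/D = 1.10×10^-4; f = 0.01331
h_f = f(L/D)V²/2g = 0.7477 m
Total head H = z + h_f = 22.4 + 0.7477 = 23.15 m
P_hyd = ρgQH = 722.0·9.81·0.181·23.15 = 29.68 kW
P_shaft = P_hyd/η = 29.68/0.62 = 47.86 kW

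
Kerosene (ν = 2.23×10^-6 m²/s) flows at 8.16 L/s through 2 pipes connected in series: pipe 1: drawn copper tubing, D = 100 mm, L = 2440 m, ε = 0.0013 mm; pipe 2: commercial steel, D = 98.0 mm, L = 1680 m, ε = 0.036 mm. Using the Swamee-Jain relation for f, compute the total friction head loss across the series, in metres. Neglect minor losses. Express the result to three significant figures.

Pipe 1: V = 1.039 m/s, Re = 4.66×10^4, ε/D = 1.30×10^-5, f = 0.02115, h_1 = f(L/D)V²/2g = 28.39 m
Pipe 2: V = 1.082 m/s, Re = 4.75×10^4, ε/D = 3.67×10^-4, f = 0.02237, h_2 = f(L/D)V²/2g = 22.87 m
Series → Q common, losses add: H = Σh = 51.26 m

H ≈ 51.3 m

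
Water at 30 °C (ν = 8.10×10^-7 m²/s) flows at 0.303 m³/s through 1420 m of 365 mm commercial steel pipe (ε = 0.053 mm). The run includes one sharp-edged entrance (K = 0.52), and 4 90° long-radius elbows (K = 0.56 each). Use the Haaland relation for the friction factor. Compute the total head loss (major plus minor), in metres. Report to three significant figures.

V = 4Q/(πD²) = 2.896 m/s; V²/2g = 0.4274 m
Re = 1.30×10^6, ε/D = 1.45×10^-4 → f = 0.01373 (Haaland)
Major: h_f = f(L/D)·V²/2g = 0.01373·3890·0.4274 = 22.83 m
Minor: ΣK = 2.76; h_m = ΣK·V²/2g = 1.180 m
Total H_L = 22.83 + 1.180 = 24.01 m

H_L ≈ 24.0 m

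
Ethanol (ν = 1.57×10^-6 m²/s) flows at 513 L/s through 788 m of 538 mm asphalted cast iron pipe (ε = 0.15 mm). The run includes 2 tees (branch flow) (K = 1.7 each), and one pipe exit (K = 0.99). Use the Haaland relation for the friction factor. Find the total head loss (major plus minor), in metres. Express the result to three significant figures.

V = 4Q/(πD²) = 2.257 m/s; V²/2g = 0.2596 m
Re = 7.73×10^5, ε/D = 2.79×10^-4 → f = 0.01558 (Haaland)
Major: h_f = f(L/D)·V²/2g = 0.01558·1465·0.2596 = 5.924 m
Minor: ΣK = 4.39; h_m = ΣK·V²/2g = 1.139 m
Total H_L = 5.924 + 1.139 = 7.063 m

H_L ≈ 7.06 m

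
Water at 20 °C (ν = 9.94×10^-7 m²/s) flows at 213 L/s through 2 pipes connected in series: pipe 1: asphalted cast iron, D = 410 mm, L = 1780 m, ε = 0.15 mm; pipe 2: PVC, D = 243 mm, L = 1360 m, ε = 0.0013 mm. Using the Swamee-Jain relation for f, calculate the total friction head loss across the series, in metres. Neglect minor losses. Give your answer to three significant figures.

H ≈ 78.9 m

Pipe 1: V = 1.613 m/s, Re = 6.65×10^5, ε/D = 3.66×10^-4, f = 0.01661, h_1 = f(L/D)V²/2g = 9.565 m
Pipe 2: V = 4.593 m/s, Re = 1.12×10^6, ε/D = 5.35×10^-6, f = 0.01153, h_2 = f(L/D)V²/2g = 69.36 m
Series → Q common, losses add: H = Σh = 78.93 m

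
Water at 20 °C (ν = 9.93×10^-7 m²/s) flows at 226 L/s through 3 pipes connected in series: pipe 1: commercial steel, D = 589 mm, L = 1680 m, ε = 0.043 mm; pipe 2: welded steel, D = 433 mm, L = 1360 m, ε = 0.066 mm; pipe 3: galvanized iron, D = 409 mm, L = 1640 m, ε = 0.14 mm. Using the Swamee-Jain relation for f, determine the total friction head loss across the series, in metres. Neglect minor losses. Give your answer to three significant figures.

H ≈ 16.8 m

Pipe 1: V = 0.8294 m/s, Re = 4.92×10^5, ε/D = 7.30×10^-5, f = 0.01417, h_1 = f(L/D)V²/2g = 1.417 m
Pipe 2: V = 1.535 m/s, Re = 6.69×10^5, ε/D = 1.52×10^-4, f = 0.01465, h_2 = f(L/D)V²/2g = 5.525 m
Pipe 3: V = 1.720 m/s, Re = 7.09×10^5, ε/D = 3.42×10^-4, f = 0.01637, h_3 = f(L/D)V²/2g = 9.901 m
Series → Q common, losses add: H = Σh = 16.84 m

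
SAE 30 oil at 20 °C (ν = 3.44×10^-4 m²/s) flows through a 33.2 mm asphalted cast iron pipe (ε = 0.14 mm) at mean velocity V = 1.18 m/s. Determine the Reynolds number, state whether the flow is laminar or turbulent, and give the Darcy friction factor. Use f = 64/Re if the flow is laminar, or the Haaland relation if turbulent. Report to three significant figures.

Re = VD/ν = 1.180·0.0332/3.44×10^-4 = 114
Re < 2300 → laminar → f = 64/Re = 0.5620

Re ≈ 114; laminar; f = 64/Re ≈ 0.562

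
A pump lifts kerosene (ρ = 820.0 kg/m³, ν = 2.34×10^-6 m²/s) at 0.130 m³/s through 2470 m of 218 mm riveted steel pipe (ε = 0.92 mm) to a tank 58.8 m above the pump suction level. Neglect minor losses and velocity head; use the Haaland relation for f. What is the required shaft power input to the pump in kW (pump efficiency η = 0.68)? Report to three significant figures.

P_shaft ≈ 405 kW

V = 4Q/(πD²) = 3.483 m/s; Re = 3.24×10^5; ε/D = 0.00422; f = 0.02922
h_f = f(L/D)V²/2g = 204.7 m
Total head H = z + h_f = 58.8 + 204.7 = 263.5 m
P_hyd = ρgQH = 820.0·9.81·0.130·263.5 = 275.6 kW
P_shaft = P_hyd/η = 275.6/0.68 = 405.3 kW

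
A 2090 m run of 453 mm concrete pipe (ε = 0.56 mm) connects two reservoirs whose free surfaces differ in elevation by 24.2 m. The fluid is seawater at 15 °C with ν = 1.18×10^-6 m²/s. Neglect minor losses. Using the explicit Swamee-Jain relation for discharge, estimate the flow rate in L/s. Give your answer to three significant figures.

Q ≈ 357 L/s

Swamee-Jain (Type II): Q = -0.965·√(gD⁵h_f/L)·ln[ε/(3.7D) + √(3.17ν²L/(gD³h_f))]
√(gD⁵h_f/L) = √(9.81·0.453⁵·24.2/2090) = 0.04655
ε/(3.7D) = 3.34×10^-4; √(3.17ν²L/(gD³h_f)) = 2.04×10^-5
Q = -0.965·0.04655·ln(3.546×10^-4) = 0.3569 m³/s
Check: V = 2.21 m/s, Re = 8.50×10^5, f = 0.02109, h_f = 24.3 m ≈ 24.2 m ✓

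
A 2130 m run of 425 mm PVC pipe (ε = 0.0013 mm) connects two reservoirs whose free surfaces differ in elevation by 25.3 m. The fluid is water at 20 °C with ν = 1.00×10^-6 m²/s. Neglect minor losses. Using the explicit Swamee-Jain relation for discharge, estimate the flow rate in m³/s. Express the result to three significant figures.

Swamee-Jain (Type II): Q = -0.965·√(gD⁵h_f/L)·ln[ε/(3.7D) + √(3.17ν²L/(gD³h_f))]
√(gD⁵h_f/L) = √(9.81·0.425⁵·25.3/2130) = 0.04020
ε/(3.7D) = 8.27×10^-7; √(3.17ν²L/(gD³h_f)) = 1.88×10^-5
Q = -0.965·0.04020·ln(1.965×10^-5) = 0.4204 m³/s
Check: V = 2.96 m/s, Re = 1.26×10^6, f = 0.01126, h_f = 25.3 m ≈ 25.3 m ✓

Q ≈ 0.420 m³/s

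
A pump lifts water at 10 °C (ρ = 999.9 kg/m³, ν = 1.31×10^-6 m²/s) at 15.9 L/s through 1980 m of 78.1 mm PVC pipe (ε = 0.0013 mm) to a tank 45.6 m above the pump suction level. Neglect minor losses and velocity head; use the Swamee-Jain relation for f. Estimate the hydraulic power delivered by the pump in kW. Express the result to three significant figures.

V = 4Q/(πD²) = 3.319 m/s; Re = 1.98×10^5; ε/D = 1.66×10^-5; f = 0.01572
h_f = f(L/D)V²/2g = 223.7 m
Total head H = z + h_f = 45.6 + 223.7 = 269.3 m
P_hyd = ρgQH = 999.9·9.81·0.0159·269.3 = 42.00 kW

P_hyd ≈ 42.0 kW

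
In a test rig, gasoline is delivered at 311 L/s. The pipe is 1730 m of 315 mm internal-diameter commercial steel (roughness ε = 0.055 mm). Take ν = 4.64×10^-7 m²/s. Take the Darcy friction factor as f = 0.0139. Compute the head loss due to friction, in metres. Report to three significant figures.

V = 4Q/(πD²) = 4·0.311/(π·0.315²) = 3.991 m/s
h_f = f(L/D)V²/(2g) = 0.01390·(1730/0.315)·3.991²/(2·9.81) = 61.97 m

h_f ≈ 62.0 m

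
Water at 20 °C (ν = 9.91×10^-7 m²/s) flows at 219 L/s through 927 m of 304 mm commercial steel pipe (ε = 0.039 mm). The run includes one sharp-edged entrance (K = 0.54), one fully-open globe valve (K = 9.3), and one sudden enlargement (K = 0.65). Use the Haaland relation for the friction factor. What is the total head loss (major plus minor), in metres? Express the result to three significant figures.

V = 4Q/(πD²) = 3.017 m/s; V²/2g = 0.4640 m
Re = 9.26×10^5, ε/D = 1.28×10^-4 → f = 0.01380 (Haaland)
Major: h_f = f(L/D)·V²/2g = 0.01380·3049·0.4640 = 19.53 m
Minor: ΣK = 10.5; h_m = ΣK·V²/2g = 4.867 m
Total H_L = 19.53 + 4.867 = 24.39 m

H_L ≈ 24.4 m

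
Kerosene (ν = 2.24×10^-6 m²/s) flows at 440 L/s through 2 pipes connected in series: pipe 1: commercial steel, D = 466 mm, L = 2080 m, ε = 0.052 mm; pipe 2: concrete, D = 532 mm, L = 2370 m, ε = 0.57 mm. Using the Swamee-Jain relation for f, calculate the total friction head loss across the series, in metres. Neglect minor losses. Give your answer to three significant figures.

H ≈ 40.4 m

Pipe 1: V = 2.580 m/s, Re = 5.37×10^5, ε/D = 1.12×10^-4, f = 0.01449, h_1 = f(L/D)V²/2g = 21.94 m
Pipe 2: V = 1.979 m/s, Re = 4.70×10^5, ε/D = 0.00107, f = 0.02070, h_2 = f(L/D)V²/2g = 18.41 m
Series → Q common, losses add: H = Σh = 40.35 m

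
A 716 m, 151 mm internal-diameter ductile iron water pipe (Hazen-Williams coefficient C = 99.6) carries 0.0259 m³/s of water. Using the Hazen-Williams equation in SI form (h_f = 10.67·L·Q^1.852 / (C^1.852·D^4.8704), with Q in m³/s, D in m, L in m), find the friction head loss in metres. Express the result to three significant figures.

h_f ≈ 17.5 m

h_f = 10.67·716·0.0259^1.852 / (99.6^1.852·0.151^4.8704) = 17.48 m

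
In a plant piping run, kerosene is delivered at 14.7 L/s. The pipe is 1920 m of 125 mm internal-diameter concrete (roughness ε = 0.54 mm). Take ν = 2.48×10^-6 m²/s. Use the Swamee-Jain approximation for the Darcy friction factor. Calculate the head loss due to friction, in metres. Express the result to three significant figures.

h_f ≈ 34.9 m

V = 4Q/(πD²) = 4·0.0147/(π·0.125²) = 1.198 m/s
Re = VD/ν = 1.198·0.125/2.48×10^-6 = 6.04×10^4 → turbulent
ε/D = 0.54/125 = 0.00432
Swamee-Jain: f = 0.03105
h_f = f(L/D)V²/(2g) = 0.03105·(1920/0.125)·1.198²/(2·9.81) = 34.88 m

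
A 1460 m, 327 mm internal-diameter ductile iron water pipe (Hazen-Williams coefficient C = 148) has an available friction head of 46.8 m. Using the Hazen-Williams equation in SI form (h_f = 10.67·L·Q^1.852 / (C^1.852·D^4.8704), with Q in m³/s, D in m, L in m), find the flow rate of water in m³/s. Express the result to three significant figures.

Rearranging: Q = [h_f·C^1.852·D^4.8704 / (10.67·L)]^(1/1.852)
Q = [46.8·148^1.852·0.327^4.8704 / (10.67·1460)]^0.540 = 0.3402 m³/s

Q ≈ 0.340 m³/s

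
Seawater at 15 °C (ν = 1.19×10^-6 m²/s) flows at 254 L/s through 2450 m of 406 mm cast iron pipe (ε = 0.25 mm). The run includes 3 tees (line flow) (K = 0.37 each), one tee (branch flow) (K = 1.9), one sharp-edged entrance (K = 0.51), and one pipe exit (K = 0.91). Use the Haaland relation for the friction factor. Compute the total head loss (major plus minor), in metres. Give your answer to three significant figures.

V = 4Q/(πD²) = 1.962 m/s; V²/2g = 0.1962 m
Re = 6.69×10^5, ε/D = 6.16×10^-4 → f = 0.01810 (Haaland)
Major: h_f = f(L/D)·V²/2g = 0.01810·6034·0.1962 = 21.43 m
Minor: ΣK = 4.43; h_m = ΣK·V²/2g = 0.8691 m
Total H_L = 21.43 + 0.8691 = 22.30 m

H_L ≈ 22.3 m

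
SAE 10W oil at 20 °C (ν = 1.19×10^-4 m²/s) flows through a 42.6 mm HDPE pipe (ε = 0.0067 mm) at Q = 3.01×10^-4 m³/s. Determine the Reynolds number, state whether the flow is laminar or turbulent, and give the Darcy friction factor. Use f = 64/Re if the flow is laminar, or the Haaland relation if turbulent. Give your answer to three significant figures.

Re ≈ 75.6; laminar; f = 64/Re ≈ 0.847

V = 4Q/(πD²) = 0.2112 m/s
Re = VD/ν = 0.2112·0.0426/1.19×10^-4 = 75.6
Re < 2300 → laminar → f = 64/Re = 0.8466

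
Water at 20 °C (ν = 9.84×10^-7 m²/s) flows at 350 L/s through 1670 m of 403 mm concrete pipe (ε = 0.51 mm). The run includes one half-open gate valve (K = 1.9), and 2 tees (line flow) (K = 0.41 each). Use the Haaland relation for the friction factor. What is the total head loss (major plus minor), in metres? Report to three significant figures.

H_L ≈ 34.5 m

V = 4Q/(πD²) = 2.744 m/s; V²/2g = 0.3837 m
Re = 1.12×10^6, ε/D = 0.00127 → f = 0.02105 (Haaland)
Major: h_f = f(L/D)·V²/2g = 0.02105·4144·0.3837 = 33.48 m
Minor: ΣK = 2.72; h_m = ΣK·V²/2g = 1.044 m
Total H_L = 33.48 + 1.044 = 34.52 m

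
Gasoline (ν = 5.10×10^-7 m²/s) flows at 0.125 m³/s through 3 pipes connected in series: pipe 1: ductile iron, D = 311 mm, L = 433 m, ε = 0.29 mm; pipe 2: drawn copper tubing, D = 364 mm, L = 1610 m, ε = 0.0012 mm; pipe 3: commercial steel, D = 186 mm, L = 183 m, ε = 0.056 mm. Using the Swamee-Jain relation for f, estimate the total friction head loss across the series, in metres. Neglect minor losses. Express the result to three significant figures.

H ≈ 24.1 m

Pipe 1: V = 1.646 m/s, Re = 1.00×10^6, ε/D = 9.32×10^-4, f = 0.01972, h_1 = f(L/D)V²/2g = 3.788 m
Pipe 2: V = 1.201 m/s, Re = 8.57×10^5, ε/D = 3.30×10^-6, f = 0.01199, h_2 = f(L/D)V²/2g = 3.900 m
Pipe 3: V = 4.600 m/s, Re = 1.68×10^6, ε/D = 3.01×10^-4, f = 0.01548, h_3 = f(L/D)V²/2g = 16.43 m
Series → Q common, losses add: H = Σh = 24.11 m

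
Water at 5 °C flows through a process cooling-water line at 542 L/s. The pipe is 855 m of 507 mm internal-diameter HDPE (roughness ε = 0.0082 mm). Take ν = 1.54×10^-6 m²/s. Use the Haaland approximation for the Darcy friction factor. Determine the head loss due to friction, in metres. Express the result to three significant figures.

V = 4Q/(πD²) = 4·0.542/(π·0.507²) = 2.685 m/s
Re = VD/ν = 2.685·0.507/1.54×10^-6 = 8.84×10^5 → turbulent
ε/D = 0.0082/507 = 1.62×10^-5
Haaland: f = 0.01211
h_f = f(L/D)V²/(2g) = 0.01211·(855/0.507)·2.685²/(2·9.81) = 7.500 m

h_f ≈ 7.50 m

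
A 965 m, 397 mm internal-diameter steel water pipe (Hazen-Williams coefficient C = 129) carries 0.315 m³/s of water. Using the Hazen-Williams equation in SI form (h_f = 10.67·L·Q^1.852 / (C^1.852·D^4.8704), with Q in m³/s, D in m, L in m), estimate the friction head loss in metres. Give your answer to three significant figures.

h_f = 10.67·965·0.315^1.852 / (129^1.852·0.397^4.8704) = 13.45 m

h_f ≈ 13.5 m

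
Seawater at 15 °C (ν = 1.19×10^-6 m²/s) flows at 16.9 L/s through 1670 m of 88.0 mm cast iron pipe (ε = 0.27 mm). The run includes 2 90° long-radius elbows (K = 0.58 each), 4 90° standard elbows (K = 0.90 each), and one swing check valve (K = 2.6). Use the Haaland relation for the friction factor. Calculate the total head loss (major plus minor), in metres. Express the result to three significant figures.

V = 4Q/(πD²) = 2.779 m/s; V²/2g = 0.3935 m
Re = 2.05×10^5, ε/D = 0.00307 → f = 0.02696 (Haaland)
Major: h_f = f(L/D)·V²/2g = 0.02696·18977·0.3935 = 201.3 m
Minor: ΣK = 7.36; h_m = ΣK·V²/2g = 2.896 m
Total H_L = 201.3 + 2.896 = 204.2 m

H_L ≈ 204 m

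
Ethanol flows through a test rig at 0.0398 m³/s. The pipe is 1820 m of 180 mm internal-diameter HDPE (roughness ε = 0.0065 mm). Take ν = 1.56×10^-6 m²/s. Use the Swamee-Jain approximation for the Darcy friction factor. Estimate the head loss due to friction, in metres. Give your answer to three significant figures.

h_f ≈ 20.4 m

V = 4Q/(πD²) = 4·0.0398/(π·0.180²) = 1.564 m/s
Re = VD/ν = 1.564·0.180/1.56×10^-6 = 1.80×10^5 → turbulent
ε/D = 0.0065/180 = 3.61×10^-5
Swamee-Jain: f = 0.01616
h_f = f(L/D)V²/(2g) = 0.01616·(1820/0.180)·1.564²/(2·9.81) = 20.37 m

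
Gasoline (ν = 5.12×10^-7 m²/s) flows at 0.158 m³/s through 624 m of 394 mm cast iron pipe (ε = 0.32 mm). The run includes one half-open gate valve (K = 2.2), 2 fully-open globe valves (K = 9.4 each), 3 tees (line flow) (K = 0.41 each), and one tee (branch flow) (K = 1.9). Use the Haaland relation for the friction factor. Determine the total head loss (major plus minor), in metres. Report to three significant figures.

H_L ≈ 4.64 m

V = 4Q/(πD²) = 1.296 m/s; V²/2g = 0.08560 m
Re = 9.97×10^5, ε/D = 8.12×10^-4 → f = 0.01903 (Haaland)
Major: h_f = f(L/D)·V²/2g = 0.01903·1584·0.08560 = 2.579 m
Minor: ΣK = 24.1; h_m = ΣK·V²/2g = 2.065 m
Total H_L = 2.579 + 2.065 = 4.645 m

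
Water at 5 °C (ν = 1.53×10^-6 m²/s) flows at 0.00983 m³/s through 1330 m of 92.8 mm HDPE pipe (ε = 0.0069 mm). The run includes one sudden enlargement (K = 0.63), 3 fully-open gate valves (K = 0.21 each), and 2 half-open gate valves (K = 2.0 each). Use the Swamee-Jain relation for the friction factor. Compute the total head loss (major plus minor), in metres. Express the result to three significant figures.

H_L ≈ 29.5 m

V = 4Q/(πD²) = 1.453 m/s; V²/2g = 0.1077 m
Re = 8.82×10^4, ε/D = 7.44×10^-5 → f = 0.01876 (Swamee-Jain)
Major: h_f = f(L/D)·V²/2g = 0.01876·14332·0.1077 = 28.94 m
Minor: ΣK = 5.26; h_m = ΣK·V²/2g = 0.5663 m
Total H_L = 28.94 + 0.5663 = 29.51 m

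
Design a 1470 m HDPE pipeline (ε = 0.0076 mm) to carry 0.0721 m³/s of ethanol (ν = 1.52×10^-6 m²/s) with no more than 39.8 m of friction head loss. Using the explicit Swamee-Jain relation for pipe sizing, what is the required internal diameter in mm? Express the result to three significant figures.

Swamee-Jain (Type III): D = 0.66·[ε^1.25·(LQ²/(gh_f))^4.75 + ν·Q^9.4·(L/(gh_f))^5.2]^0.04
LQ²/(gh_f) = 0.01957; L/(gh_f) = 3.765
Term 1 = ε^1.25·(…)^4.75 = 3.06×10^-15; Term 2 = ν·Q^9.4·(…)^5.2 = 2.76×10^-14
D = 0.66·(3.06×10^-15 + 2.76×10^-14)^0.04 = 0.1901 m = 190 mm
Check: V = 2.54 m/s, Re = 3.18×10^5, f = 0.01469, h_f = 37.4 m ≈ 39.8 m ✓

D ≈ 190 mm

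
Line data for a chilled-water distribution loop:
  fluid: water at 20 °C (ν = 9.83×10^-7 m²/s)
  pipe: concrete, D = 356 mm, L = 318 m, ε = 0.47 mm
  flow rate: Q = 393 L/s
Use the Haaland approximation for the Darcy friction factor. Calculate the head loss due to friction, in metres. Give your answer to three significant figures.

V = 4Q/(πD²) = 4·0.393/(π·0.356²) = 3.948 m/s
Re = VD/ν = 3.948·0.356/9.83×10^-7 = 1.43×10^6 → turbulent
ε/D = 0.47/356 = 0.00132
Haaland: f = 0.02123
h_f = f(L/D)V²/(2g) = 0.02123·(318/0.356)·3.948²/(2·9.81) = 15.07 m

h_f ≈ 15.1 m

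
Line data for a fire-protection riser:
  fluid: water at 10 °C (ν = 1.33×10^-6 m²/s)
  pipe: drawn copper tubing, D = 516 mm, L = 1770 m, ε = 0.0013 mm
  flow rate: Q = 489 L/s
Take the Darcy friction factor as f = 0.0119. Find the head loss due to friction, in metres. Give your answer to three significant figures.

V = 4Q/(πD²) = 4·0.489/(π·0.516²) = 2.338 m/s
h_f = f(L/D)V²/(2g) = 0.01190·(1770/0.516)·2.338²/(2·9.81) = 11.38 m

h_f ≈ 11.4 m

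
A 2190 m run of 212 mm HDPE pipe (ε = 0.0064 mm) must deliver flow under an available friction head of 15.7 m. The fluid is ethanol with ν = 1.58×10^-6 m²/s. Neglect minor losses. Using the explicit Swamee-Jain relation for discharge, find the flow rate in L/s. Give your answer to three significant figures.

Swamee-Jain (Type II): Q = -0.965·√(gD⁵h_f/L)·ln[ε/(3.7D) + √(3.17ν²L/(gD³h_f))]
√(gD⁵h_f/L) = √(9.81·0.212⁵·15.7/2190) = 0.005488
ε/(3.7D) = 8.16×10^-6; √(3.17ν²L/(gD³h_f)) = 1.09×10^-4
Q = -0.965·0.005488·ln(1.168×10^-4) = 0.04795 m³/s
Check: V = 1.36 m/s, Re = 1.82×10^5, f = 0.01608, h_f = 15.6 m ≈ 15.7 m ✓

Q ≈ 48.0 L/s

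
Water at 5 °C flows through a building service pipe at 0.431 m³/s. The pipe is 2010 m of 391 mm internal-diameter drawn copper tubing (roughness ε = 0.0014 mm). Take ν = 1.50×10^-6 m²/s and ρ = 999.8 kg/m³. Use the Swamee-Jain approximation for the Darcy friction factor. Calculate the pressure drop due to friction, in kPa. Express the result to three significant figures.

V = 4Q/(πD²) = 4·0.431/(π·0.391²) = 3.589 m/s
Re = VD/ν = 3.589·0.391/1.50×10^-6 = 9.36×10^5 → turbulent
ε/D = 0.0014/391 = 3.58×10^-6
Swamee-Jain: f = 0.01182
h_f = f(L/D)V²/(2g) = 0.01182·(2010/0.391)·3.589²/(2·9.81) = 39.92 m
Δp = ρg·h_f = 999.8·9.81·39.92 = 391.5 kPa

Δp ≈ 392 kPa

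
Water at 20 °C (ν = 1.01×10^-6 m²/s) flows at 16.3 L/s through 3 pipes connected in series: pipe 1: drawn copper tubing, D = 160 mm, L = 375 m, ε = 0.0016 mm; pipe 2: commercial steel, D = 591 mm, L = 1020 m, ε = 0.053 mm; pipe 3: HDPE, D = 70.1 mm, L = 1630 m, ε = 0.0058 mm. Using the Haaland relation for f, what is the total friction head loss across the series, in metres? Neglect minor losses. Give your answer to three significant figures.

H ≈ 321 m

Pipe 1: V = 0.8107 m/s, Re = 1.28×10^5, ε/D = 1.00×10^-5, f = 0.01697, h_1 = f(L/D)V²/2g = 1.332 m
Pipe 2: V = 0.05942 m/s, Re = 3.48×10^4, ε/D = 8.97×10^-5, f = 0.02271, h_2 = f(L/D)V²/2g = 0.007054 m
Pipe 3: V = 4.223 m/s, Re = 2.93×10^5, ε/D = 8.27×10^-5, f = 0.01513, h_3 = f(L/D)V²/2g = 319.8 m
Series → Q common, losses add: H = Σh = 321.2 m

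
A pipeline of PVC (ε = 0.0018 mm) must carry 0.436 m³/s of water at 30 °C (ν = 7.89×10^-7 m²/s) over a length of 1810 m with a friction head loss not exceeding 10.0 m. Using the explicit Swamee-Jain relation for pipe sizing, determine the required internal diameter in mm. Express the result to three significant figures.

Swamee-Jain (Type III): D = 0.66·[ε^1.25·(LQ²/(gh_f))^4.75 + ν·Q^9.4·(L/(gh_f))^5.2]^0.04
LQ²/(gh_f) = 3.507; L/(gh_f) = 18.45
Term 1 = ε^1.25·(…)^4.75 = 2.56×10^-5; Term 2 = ν·Q^9.4·(…)^5.2 = 0.00123
D = 0.66·(2.56×10^-5 + 0.00123)^0.04 = 0.5053 m = 505 mm
Check: V = 2.17 m/s, Re = 1.39×10^6, f = 0.01110, h_f = 9.58 m ≈ 10.0 m ✓

D ≈ 505 mm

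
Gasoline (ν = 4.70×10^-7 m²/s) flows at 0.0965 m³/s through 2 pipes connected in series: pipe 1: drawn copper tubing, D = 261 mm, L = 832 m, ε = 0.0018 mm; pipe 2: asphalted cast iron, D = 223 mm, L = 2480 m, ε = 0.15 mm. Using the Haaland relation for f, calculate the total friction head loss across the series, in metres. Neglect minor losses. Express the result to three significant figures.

Pipe 1: V = 1.804 m/s, Re = 1.00×10^6, ε/D = 6.90×10^-6, f = 0.01170, h_1 = f(L/D)V²/2g = 6.186 m
Pipe 2: V = 2.471 m/s, Re = 1.17×10^6, ε/D = 6.73×10^-4, f = 0.01821, h_2 = f(L/D)V²/2g = 63.01 m
Series → Q common, losses add: H = Σh = 69.19 m

H ≈ 69.2 m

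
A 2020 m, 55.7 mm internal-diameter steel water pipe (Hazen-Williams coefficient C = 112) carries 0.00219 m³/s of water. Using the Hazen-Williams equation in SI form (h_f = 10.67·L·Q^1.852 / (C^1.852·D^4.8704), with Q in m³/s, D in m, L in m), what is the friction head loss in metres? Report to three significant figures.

h_f = 10.67·2020·0.00219^1.852 / (112^1.852·0.0557^4.8704) = 52.61 m

h_f ≈ 52.6 m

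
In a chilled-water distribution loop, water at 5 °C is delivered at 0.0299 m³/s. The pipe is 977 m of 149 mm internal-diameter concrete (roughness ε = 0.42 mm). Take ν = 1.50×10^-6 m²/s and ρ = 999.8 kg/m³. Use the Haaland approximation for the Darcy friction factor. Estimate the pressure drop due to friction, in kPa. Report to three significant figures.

V = 4Q/(πD²) = 4·0.0299/(π·0.149²) = 1.715 m/s
Re = VD/ν = 1.715·0.149/1.50×10^-6 = 1.70×10^5 → turbulent
ε/D = 0.42/149 = 0.00282
Haaland: f = 0.02650
h_f = f(L/D)V²/(2g) = 0.02650·(977/0.149)·1.715²/(2·9.81) = 26.04 m
Δp = ρg·h_f = 999.8·9.81·26.04 = 255.4 kPa

Δp ≈ 255 kPa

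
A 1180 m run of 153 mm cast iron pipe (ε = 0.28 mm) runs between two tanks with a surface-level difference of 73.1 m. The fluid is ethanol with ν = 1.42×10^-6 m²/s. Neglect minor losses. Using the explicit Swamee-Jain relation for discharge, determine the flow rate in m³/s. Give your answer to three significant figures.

Q ≈ 0.0517 m³/s

Swamee-Jain (Type II): Q = -0.965·√(gD⁵h_f/L)·ln[ε/(3.7D) + √(3.17ν²L/(gD³h_f))]
√(gD⁵h_f/L) = √(9.81·0.153⁵·73.1/1180) = 0.007138
ε/(3.7D) = 4.95×10^-4; √(3.17ν²L/(gD³h_f)) = 5.42×10^-5
Q = -0.965·0.007138·ln(5.488×10^-4) = 0.05172 m³/s
Check: V = 2.81 m/s, Re = 3.03×10^5, f = 0.02366, h_f = 73.6 m ≈ 73.1 m ✓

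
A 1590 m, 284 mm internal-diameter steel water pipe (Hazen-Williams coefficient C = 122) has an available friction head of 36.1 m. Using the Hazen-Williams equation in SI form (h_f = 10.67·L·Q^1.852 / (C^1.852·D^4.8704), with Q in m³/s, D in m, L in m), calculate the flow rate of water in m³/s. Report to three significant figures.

Q ≈ 0.161 m³/s

Rearranging: Q = [h_f·C^1.852·D^4.8704 / (10.67·L)]^(1/1.852)
Q = [36.1·122^1.852·0.284^4.8704 / (10.67·1590)]^0.540 = 0.1607 m³/s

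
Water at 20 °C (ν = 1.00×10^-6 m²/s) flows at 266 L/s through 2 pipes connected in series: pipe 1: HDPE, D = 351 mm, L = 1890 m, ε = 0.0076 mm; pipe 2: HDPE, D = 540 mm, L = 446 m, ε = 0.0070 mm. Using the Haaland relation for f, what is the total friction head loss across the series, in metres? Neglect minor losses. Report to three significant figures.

Pipe 1: V = 2.749 m/s, Re = 9.65×10^5, ε/D = 2.17×10^-5, f = 0.01205, h_1 = f(L/D)V²/2g = 25.00 m
Pipe 2: V = 1.161 m/s, Re = 6.27×10^5, ε/D = 1.30×10^-5, f = 0.01272, h_2 = f(L/D)V²/2g = 0.7226 m
Series → Q common, losses add: H = Σh = 25.72 m

H ≈ 25.7 m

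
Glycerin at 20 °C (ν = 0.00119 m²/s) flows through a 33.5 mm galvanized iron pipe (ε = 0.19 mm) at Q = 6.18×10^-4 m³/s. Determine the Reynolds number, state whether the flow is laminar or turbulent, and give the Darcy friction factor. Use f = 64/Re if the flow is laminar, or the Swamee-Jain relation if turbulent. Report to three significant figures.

Re ≈ 19.7; laminar; f = 64/Re ≈ 3.24

V = 4Q/(πD²) = 0.7011 m/s
Re = VD/ν = 0.7011·0.0335/0.00119 = 19.7
Re < 2300 → laminar → f = 64/Re = 3.242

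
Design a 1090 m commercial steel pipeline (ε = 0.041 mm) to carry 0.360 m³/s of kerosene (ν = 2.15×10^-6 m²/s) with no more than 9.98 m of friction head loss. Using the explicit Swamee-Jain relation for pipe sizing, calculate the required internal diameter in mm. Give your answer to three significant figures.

Swamee-Jain (Type III): D = 0.66·[ε^1.25·(LQ²/(gh_f))^4.75 + ν·Q^9.4·(L/(gh_f))^5.2]^0.04
LQ²/(gh_f) = 1.443; L/(gh_f) = 11.13
Term 1 = ε^1.25·(…)^4.75 = 1.87×10^-5; Term 2 = ν·Q^9.4·(…)^5.2 = 4.02×10^-5
D = 0.66·(1.87×10^-5 + 4.02×10^-5)^0.04 = 0.4470 m = 447 mm
Check: V = 2.29 m/s, Re = 4.77×10^5, f = 0.01445, h_f = 9.45 m ≈ 9.98 m ✓

D ≈ 447 mm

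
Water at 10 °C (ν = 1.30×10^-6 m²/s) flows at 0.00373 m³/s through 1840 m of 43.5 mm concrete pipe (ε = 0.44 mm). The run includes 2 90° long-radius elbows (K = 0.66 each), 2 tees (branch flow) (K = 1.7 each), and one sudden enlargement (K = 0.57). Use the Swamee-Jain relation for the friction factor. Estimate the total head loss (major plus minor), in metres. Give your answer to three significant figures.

V = 4Q/(πD²) = 2.510 m/s; V²/2g = 0.3211 m
Re = 8.40×10^4, ε/D = 0.0101 → f = 0.03903 (Swamee-Jain)
Major: h_f = f(L/D)·V²/2g = 0.03903·42299·0.3211 = 530.1 m
Minor: ΣK = 5.29; h_m = ΣK·V²/2g = 1.698 m
Total H_L = 530.1 + 1.698 = 531.8 m

H_L ≈ 532 m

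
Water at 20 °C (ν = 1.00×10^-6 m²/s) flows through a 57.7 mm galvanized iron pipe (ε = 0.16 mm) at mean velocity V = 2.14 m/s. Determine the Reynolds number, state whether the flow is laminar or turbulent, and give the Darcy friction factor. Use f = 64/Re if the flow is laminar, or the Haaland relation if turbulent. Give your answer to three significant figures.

Re = VD/ν = 2.140·0.0577/1.00×10^-6 = 1.23×10^5
Re > 4000 → turbulent; ε/D = 0.00277
Haaland: f = 0.02665

Re ≈ 1.23×10^5; turbulent; f ≈ 0.0267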